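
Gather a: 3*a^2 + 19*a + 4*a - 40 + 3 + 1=3*a^2 + 23*a - 36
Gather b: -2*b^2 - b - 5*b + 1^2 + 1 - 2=-2*b^2 - 6*b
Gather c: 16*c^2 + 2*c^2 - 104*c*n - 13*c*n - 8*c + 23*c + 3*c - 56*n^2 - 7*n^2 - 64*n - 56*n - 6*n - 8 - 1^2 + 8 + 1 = 18*c^2 + c*(18 - 117*n) - 63*n^2 - 126*n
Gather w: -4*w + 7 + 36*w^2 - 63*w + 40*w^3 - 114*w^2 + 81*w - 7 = 40*w^3 - 78*w^2 + 14*w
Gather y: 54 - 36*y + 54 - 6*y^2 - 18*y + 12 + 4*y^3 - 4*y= 4*y^3 - 6*y^2 - 58*y + 120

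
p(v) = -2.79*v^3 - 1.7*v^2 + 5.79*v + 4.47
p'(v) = -8.37*v^2 - 3.4*v + 5.79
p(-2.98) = 45.95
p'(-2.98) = -58.41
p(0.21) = 5.59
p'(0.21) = 4.71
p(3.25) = -90.44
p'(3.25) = -93.67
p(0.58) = 6.71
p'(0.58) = 1.00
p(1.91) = -10.11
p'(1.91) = -31.24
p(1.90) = -9.80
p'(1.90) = -30.89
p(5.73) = -543.06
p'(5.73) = -288.50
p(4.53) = -263.54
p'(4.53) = -181.37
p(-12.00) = 4511.31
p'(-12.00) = -1158.69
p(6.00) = -624.63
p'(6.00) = -315.93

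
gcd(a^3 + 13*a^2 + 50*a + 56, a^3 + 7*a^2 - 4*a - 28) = a^2 + 9*a + 14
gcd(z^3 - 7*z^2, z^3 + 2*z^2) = z^2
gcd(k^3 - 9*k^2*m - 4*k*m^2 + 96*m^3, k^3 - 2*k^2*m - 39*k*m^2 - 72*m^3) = k^2 - 5*k*m - 24*m^2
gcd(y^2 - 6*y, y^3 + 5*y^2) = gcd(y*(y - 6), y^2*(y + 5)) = y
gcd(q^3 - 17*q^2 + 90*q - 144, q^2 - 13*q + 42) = q - 6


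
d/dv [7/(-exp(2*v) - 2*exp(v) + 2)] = 14*(exp(v) + 1)*exp(v)/(exp(2*v) + 2*exp(v) - 2)^2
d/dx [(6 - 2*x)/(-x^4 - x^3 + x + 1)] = 2*(x^4 + x^3 - x - (x - 3)*(4*x^3 + 3*x^2 - 1) - 1)/(x^4 + x^3 - x - 1)^2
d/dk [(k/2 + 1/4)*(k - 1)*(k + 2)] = 3*k^2/2 + 3*k/2 - 3/4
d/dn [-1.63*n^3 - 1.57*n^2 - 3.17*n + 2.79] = -4.89*n^2 - 3.14*n - 3.17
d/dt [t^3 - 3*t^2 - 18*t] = 3*t^2 - 6*t - 18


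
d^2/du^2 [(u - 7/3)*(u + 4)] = 2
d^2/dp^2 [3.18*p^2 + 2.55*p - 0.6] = 6.36000000000000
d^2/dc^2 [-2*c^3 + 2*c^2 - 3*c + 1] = 4 - 12*c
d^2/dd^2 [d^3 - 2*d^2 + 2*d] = 6*d - 4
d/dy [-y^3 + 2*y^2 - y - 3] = -3*y^2 + 4*y - 1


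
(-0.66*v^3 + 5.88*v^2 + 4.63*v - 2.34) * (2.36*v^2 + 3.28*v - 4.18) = -1.5576*v^5 + 11.712*v^4 + 32.972*v^3 - 14.9144*v^2 - 27.0286*v + 9.7812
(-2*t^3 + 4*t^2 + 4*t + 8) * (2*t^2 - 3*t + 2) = -4*t^5 + 14*t^4 - 8*t^3 + 12*t^2 - 16*t + 16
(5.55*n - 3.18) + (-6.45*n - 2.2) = -0.9*n - 5.38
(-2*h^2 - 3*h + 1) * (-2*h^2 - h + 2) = 4*h^4 + 8*h^3 - 3*h^2 - 7*h + 2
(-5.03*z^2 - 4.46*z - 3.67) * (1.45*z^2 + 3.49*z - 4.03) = -7.2935*z^4 - 24.0217*z^3 - 0.616*z^2 + 5.1655*z + 14.7901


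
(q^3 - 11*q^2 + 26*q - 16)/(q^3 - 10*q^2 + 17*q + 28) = (q^3 - 11*q^2 + 26*q - 16)/(q^3 - 10*q^2 + 17*q + 28)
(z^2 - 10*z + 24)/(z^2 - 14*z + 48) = (z - 4)/(z - 8)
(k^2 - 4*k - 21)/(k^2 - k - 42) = (k + 3)/(k + 6)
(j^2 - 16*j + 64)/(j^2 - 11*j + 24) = (j - 8)/(j - 3)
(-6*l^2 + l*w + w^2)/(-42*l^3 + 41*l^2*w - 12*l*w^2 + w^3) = (3*l + w)/(21*l^2 - 10*l*w + w^2)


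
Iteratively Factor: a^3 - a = (a)*(a^2 - 1) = a*(a + 1)*(a - 1)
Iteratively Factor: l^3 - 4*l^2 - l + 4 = (l - 4)*(l^2 - 1) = (l - 4)*(l + 1)*(l - 1)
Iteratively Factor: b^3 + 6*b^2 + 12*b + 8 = (b + 2)*(b^2 + 4*b + 4) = (b + 2)^2*(b + 2)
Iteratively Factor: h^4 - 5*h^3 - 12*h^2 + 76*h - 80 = (h - 5)*(h^3 - 12*h + 16) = (h - 5)*(h - 2)*(h^2 + 2*h - 8) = (h - 5)*(h - 2)^2*(h + 4)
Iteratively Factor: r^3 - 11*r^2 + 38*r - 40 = (r - 4)*(r^2 - 7*r + 10) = (r - 4)*(r - 2)*(r - 5)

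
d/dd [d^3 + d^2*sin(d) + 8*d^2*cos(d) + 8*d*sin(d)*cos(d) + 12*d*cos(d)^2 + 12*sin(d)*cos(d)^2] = -8*d^2*sin(d) + d^2*cos(d) + 3*d^2 + 2*d*sin(d) - 12*d*sin(2*d) + 16*d*cos(d) + 8*d*cos(2*d) + 4*sin(2*d) + 3*cos(d) + 6*cos(2*d) + 9*cos(3*d) + 6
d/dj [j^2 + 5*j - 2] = 2*j + 5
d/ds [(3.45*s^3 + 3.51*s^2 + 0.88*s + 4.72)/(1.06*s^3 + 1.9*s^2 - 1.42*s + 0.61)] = (2.8344*s^4 - 11.6636*s^3 - 15.3523*s^2 - 13.6538*s + 7.2392)/(1.1236*s^6 + 4.028*s^5 + 0.5996*s^4 - 4.1028*s^3 + 4.3344*s^2 - 1.7324*s + 0.3721)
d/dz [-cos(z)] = sin(z)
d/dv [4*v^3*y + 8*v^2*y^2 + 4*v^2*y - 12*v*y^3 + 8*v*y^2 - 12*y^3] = 4*y*(3*v^2 + 4*v*y + 2*v - 3*y^2 + 2*y)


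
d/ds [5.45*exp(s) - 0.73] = 5.45*exp(s)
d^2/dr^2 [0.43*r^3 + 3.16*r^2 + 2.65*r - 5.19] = 2.58*r + 6.32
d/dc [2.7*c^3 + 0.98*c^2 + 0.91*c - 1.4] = 8.1*c^2 + 1.96*c + 0.91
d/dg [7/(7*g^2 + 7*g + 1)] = 49*(-2*g - 1)/(7*g^2 + 7*g + 1)^2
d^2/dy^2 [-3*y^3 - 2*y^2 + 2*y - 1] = -18*y - 4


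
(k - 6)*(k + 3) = k^2 - 3*k - 18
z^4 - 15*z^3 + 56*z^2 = z^2*(z - 8)*(z - 7)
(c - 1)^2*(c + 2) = c^3 - 3*c + 2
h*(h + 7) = h^2 + 7*h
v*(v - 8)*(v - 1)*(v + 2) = v^4 - 7*v^3 - 10*v^2 + 16*v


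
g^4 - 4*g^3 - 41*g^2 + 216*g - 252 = (g - 6)*(g - 3)*(g - 2)*(g + 7)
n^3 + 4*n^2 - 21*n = n*(n - 3)*(n + 7)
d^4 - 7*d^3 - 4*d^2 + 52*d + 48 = (d - 6)*(d - 4)*(d + 1)*(d + 2)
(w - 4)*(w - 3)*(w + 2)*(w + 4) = w^4 - w^3 - 22*w^2 + 16*w + 96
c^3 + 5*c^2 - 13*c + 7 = (c - 1)^2*(c + 7)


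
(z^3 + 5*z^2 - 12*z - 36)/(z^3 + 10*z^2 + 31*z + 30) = (z^2 + 3*z - 18)/(z^2 + 8*z + 15)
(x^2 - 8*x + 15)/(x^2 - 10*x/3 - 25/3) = 3*(x - 3)/(3*x + 5)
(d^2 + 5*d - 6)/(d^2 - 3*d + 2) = (d + 6)/(d - 2)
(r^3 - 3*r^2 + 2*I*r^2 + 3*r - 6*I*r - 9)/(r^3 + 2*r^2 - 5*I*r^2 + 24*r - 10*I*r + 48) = (r^2 + r*(-3 - I) + 3*I)/(r^2 + r*(2 - 8*I) - 16*I)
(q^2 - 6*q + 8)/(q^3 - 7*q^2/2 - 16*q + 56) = 2*(q - 2)/(2*q^2 + q - 28)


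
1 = 1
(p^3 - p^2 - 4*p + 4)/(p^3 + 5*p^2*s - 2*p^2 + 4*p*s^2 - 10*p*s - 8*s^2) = (p^2 + p - 2)/(p^2 + 5*p*s + 4*s^2)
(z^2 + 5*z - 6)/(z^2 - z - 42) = (z - 1)/(z - 7)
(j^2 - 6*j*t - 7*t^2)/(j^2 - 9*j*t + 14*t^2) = (-j - t)/(-j + 2*t)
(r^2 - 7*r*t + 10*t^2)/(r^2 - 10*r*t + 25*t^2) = (r - 2*t)/(r - 5*t)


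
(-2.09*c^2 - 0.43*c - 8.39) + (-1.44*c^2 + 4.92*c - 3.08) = -3.53*c^2 + 4.49*c - 11.47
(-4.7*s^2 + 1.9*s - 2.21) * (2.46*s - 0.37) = -11.562*s^3 + 6.413*s^2 - 6.1396*s + 0.8177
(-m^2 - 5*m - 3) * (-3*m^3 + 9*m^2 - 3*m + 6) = 3*m^5 + 6*m^4 - 33*m^3 - 18*m^2 - 21*m - 18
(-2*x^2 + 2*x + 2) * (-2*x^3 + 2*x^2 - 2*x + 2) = 4*x^5 - 8*x^4 + 4*x^3 - 4*x^2 + 4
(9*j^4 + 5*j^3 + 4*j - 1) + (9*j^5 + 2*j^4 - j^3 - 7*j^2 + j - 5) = 9*j^5 + 11*j^4 + 4*j^3 - 7*j^2 + 5*j - 6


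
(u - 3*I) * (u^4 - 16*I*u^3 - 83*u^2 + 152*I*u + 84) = u^5 - 19*I*u^4 - 131*u^3 + 401*I*u^2 + 540*u - 252*I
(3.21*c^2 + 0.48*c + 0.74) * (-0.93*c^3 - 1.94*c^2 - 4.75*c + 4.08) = -2.9853*c^5 - 6.6738*c^4 - 16.8669*c^3 + 9.3812*c^2 - 1.5566*c + 3.0192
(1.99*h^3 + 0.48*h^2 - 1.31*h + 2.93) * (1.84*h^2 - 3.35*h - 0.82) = 3.6616*h^5 - 5.7833*h^4 - 5.6502*h^3 + 9.3861*h^2 - 8.7413*h - 2.4026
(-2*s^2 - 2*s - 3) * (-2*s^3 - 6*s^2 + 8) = 4*s^5 + 16*s^4 + 18*s^3 + 2*s^2 - 16*s - 24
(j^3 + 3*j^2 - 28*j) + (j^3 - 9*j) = 2*j^3 + 3*j^2 - 37*j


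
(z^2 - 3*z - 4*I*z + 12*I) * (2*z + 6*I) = 2*z^3 - 6*z^2 - 2*I*z^2 + 24*z + 6*I*z - 72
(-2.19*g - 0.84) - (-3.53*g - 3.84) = 1.34*g + 3.0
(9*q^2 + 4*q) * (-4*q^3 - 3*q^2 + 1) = -36*q^5 - 43*q^4 - 12*q^3 + 9*q^2 + 4*q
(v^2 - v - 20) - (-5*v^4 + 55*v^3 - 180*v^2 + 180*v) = 5*v^4 - 55*v^3 + 181*v^2 - 181*v - 20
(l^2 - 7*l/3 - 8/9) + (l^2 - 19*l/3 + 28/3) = 2*l^2 - 26*l/3 + 76/9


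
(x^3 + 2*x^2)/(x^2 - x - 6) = x^2/(x - 3)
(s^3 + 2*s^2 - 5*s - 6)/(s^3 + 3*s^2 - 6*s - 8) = (s + 3)/(s + 4)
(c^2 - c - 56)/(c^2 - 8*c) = (c + 7)/c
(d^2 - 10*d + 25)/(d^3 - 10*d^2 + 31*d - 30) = (d - 5)/(d^2 - 5*d + 6)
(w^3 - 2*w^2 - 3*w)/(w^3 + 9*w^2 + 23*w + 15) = w*(w - 3)/(w^2 + 8*w + 15)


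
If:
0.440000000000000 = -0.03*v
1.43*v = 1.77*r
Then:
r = -11.85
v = -14.67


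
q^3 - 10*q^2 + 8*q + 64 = (q - 8)*(q - 4)*(q + 2)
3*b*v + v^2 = v*(3*b + v)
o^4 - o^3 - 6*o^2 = o^2*(o - 3)*(o + 2)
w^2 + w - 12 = (w - 3)*(w + 4)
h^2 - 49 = (h - 7)*(h + 7)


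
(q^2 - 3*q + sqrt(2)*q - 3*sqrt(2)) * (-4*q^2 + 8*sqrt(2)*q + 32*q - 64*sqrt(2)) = -4*q^4 + 4*sqrt(2)*q^3 + 44*q^3 - 80*q^2 - 44*sqrt(2)*q^2 - 176*q + 96*sqrt(2)*q + 384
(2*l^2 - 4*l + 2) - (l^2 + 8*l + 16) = l^2 - 12*l - 14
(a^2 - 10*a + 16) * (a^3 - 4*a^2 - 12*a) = a^5 - 14*a^4 + 44*a^3 + 56*a^2 - 192*a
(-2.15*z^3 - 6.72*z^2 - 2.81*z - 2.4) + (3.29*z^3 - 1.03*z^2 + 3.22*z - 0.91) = 1.14*z^3 - 7.75*z^2 + 0.41*z - 3.31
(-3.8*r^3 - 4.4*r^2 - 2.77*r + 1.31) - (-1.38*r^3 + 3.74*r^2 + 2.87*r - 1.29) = -2.42*r^3 - 8.14*r^2 - 5.64*r + 2.6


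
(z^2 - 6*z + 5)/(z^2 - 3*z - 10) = (z - 1)/(z + 2)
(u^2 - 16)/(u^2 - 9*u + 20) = (u + 4)/(u - 5)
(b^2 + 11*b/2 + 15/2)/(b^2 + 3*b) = (b + 5/2)/b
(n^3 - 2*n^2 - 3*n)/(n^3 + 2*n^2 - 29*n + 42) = n*(n + 1)/(n^2 + 5*n - 14)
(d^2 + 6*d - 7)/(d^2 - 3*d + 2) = (d + 7)/(d - 2)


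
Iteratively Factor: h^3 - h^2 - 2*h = (h - 2)*(h^2 + h) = (h - 2)*(h + 1)*(h)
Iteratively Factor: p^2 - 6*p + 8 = (p - 2)*(p - 4)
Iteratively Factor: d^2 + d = (d + 1)*(d)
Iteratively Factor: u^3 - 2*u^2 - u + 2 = (u - 2)*(u^2 - 1) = (u - 2)*(u - 1)*(u + 1)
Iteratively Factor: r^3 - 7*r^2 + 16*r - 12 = (r - 3)*(r^2 - 4*r + 4) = (r - 3)*(r - 2)*(r - 2)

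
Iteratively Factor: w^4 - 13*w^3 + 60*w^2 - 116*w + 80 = (w - 2)*(w^3 - 11*w^2 + 38*w - 40) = (w - 5)*(w - 2)*(w^2 - 6*w + 8) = (w - 5)*(w - 2)^2*(w - 4)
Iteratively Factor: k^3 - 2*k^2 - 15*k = (k)*(k^2 - 2*k - 15) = k*(k + 3)*(k - 5)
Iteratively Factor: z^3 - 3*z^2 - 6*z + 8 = (z + 2)*(z^2 - 5*z + 4) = (z - 4)*(z + 2)*(z - 1)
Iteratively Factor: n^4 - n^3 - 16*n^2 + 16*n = (n)*(n^3 - n^2 - 16*n + 16) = n*(n - 1)*(n^2 - 16) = n*(n - 1)*(n + 4)*(n - 4)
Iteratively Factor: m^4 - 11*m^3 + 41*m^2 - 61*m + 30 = (m - 5)*(m^3 - 6*m^2 + 11*m - 6) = (m - 5)*(m - 2)*(m^2 - 4*m + 3) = (m - 5)*(m - 2)*(m - 1)*(m - 3)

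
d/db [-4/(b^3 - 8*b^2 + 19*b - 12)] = 4*(3*b^2 - 16*b + 19)/(b^3 - 8*b^2 + 19*b - 12)^2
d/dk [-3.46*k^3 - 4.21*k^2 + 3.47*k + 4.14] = -10.38*k^2 - 8.42*k + 3.47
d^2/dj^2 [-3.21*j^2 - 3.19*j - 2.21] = -6.42000000000000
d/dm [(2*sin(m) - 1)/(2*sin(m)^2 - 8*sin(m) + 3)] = 2*(2*sin(m) + cos(2*m) - 2)*cos(m)/(-8*sin(m) - cos(2*m) + 4)^2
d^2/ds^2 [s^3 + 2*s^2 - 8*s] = 6*s + 4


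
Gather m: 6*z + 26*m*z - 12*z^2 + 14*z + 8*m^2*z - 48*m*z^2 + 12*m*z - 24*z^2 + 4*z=8*m^2*z + m*(-48*z^2 + 38*z) - 36*z^2 + 24*z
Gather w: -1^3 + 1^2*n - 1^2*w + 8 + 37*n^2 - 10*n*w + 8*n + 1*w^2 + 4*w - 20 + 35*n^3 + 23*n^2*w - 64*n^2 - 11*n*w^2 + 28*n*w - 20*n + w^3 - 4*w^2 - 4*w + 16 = 35*n^3 - 27*n^2 - 11*n + w^3 + w^2*(-11*n - 3) + w*(23*n^2 + 18*n - 1) + 3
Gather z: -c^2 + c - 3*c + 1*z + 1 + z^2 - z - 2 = -c^2 - 2*c + z^2 - 1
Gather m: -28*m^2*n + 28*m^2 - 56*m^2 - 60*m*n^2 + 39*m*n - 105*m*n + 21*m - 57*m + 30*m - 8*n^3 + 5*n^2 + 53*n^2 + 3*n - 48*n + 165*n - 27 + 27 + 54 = m^2*(-28*n - 28) + m*(-60*n^2 - 66*n - 6) - 8*n^3 + 58*n^2 + 120*n + 54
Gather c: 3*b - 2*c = 3*b - 2*c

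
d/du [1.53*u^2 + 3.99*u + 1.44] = 3.06*u + 3.99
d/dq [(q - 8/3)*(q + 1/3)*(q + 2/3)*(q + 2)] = 4*q^3 + q^2 - 104*q/9 - 148/27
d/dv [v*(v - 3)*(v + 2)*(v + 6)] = 4*v^3 + 15*v^2 - 24*v - 36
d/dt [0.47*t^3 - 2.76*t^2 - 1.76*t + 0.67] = 1.41*t^2 - 5.52*t - 1.76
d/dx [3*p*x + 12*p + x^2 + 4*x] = 3*p + 2*x + 4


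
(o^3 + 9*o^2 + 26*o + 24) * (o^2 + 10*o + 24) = o^5 + 19*o^4 + 140*o^3 + 500*o^2 + 864*o + 576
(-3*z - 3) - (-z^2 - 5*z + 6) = z^2 + 2*z - 9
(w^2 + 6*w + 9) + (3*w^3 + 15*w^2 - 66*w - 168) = 3*w^3 + 16*w^2 - 60*w - 159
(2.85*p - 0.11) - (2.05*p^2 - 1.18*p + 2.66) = -2.05*p^2 + 4.03*p - 2.77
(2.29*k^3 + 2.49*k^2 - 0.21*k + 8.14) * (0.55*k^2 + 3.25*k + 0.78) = 1.2595*k^5 + 8.812*k^4 + 9.7632*k^3 + 5.7367*k^2 + 26.2912*k + 6.3492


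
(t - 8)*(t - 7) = t^2 - 15*t + 56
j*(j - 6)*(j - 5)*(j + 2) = j^4 - 9*j^3 + 8*j^2 + 60*j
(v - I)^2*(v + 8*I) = v^3 + 6*I*v^2 + 15*v - 8*I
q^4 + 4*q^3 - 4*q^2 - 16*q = q*(q - 2)*(q + 2)*(q + 4)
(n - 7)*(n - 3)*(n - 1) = n^3 - 11*n^2 + 31*n - 21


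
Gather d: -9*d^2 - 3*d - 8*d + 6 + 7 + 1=-9*d^2 - 11*d + 14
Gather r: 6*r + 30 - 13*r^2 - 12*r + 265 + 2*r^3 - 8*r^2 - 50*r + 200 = 2*r^3 - 21*r^2 - 56*r + 495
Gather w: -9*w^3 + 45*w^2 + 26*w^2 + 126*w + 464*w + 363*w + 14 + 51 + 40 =-9*w^3 + 71*w^2 + 953*w + 105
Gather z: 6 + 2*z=2*z + 6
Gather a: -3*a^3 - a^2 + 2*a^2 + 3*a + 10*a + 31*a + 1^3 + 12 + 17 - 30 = -3*a^3 + a^2 + 44*a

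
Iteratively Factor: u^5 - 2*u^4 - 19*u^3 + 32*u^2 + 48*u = (u - 3)*(u^4 + u^3 - 16*u^2 - 16*u) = u*(u - 3)*(u^3 + u^2 - 16*u - 16) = u*(u - 4)*(u - 3)*(u^2 + 5*u + 4) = u*(u - 4)*(u - 3)*(u + 1)*(u + 4)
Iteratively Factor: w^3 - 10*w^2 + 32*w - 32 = (w - 4)*(w^2 - 6*w + 8) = (w - 4)^2*(w - 2)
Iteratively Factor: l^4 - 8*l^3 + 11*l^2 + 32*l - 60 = (l - 2)*(l^3 - 6*l^2 - l + 30) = (l - 5)*(l - 2)*(l^2 - l - 6) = (l - 5)*(l - 3)*(l - 2)*(l + 2)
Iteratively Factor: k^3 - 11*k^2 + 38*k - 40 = (k - 2)*(k^2 - 9*k + 20) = (k - 4)*(k - 2)*(k - 5)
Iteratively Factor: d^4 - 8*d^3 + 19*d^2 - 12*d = (d - 4)*(d^3 - 4*d^2 + 3*d) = (d - 4)*(d - 3)*(d^2 - d) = (d - 4)*(d - 3)*(d - 1)*(d)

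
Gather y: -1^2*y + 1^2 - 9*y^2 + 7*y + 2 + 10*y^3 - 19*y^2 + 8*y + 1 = 10*y^3 - 28*y^2 + 14*y + 4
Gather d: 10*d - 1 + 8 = 10*d + 7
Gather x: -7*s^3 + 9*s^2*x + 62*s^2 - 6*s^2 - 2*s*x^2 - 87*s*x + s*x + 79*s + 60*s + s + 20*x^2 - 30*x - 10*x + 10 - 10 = -7*s^3 + 56*s^2 + 140*s + x^2*(20 - 2*s) + x*(9*s^2 - 86*s - 40)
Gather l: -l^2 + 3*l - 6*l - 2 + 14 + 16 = -l^2 - 3*l + 28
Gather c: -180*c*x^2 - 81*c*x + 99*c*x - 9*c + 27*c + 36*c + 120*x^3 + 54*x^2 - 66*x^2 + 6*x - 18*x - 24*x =c*(-180*x^2 + 18*x + 54) + 120*x^3 - 12*x^2 - 36*x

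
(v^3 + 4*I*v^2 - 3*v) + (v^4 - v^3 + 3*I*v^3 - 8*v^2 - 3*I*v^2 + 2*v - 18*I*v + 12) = v^4 + 3*I*v^3 - 8*v^2 + I*v^2 - v - 18*I*v + 12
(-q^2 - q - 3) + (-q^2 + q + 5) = 2 - 2*q^2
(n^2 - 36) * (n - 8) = n^3 - 8*n^2 - 36*n + 288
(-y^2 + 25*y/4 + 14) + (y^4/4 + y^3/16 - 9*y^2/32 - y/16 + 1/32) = y^4/4 + y^3/16 - 41*y^2/32 + 99*y/16 + 449/32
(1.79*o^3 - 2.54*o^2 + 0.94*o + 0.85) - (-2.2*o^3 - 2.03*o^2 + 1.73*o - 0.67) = 3.99*o^3 - 0.51*o^2 - 0.79*o + 1.52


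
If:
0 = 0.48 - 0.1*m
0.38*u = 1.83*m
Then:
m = 4.80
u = 23.12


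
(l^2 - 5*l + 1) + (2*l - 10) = l^2 - 3*l - 9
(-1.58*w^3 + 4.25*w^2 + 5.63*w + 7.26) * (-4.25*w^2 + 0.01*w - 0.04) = 6.715*w^5 - 18.0783*w^4 - 23.8218*w^3 - 30.9687*w^2 - 0.1526*w - 0.2904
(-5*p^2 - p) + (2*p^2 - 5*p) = -3*p^2 - 6*p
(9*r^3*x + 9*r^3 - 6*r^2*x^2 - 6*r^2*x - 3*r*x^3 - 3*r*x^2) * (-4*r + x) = -36*r^4*x - 36*r^4 + 33*r^3*x^2 + 33*r^3*x + 6*r^2*x^3 + 6*r^2*x^2 - 3*r*x^4 - 3*r*x^3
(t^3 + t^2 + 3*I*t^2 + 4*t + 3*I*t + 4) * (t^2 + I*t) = t^5 + t^4 + 4*I*t^4 + t^3 + 4*I*t^3 + t^2 + 4*I*t^2 + 4*I*t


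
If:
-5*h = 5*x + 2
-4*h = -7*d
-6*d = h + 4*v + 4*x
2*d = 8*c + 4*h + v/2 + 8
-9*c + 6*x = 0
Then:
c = -3964/2125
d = 2912/2125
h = 5096/2125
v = 304/2125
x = -5946/2125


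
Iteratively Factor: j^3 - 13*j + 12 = (j - 1)*(j^2 + j - 12) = (j - 3)*(j - 1)*(j + 4)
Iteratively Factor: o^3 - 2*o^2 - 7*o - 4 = (o - 4)*(o^2 + 2*o + 1) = (o - 4)*(o + 1)*(o + 1)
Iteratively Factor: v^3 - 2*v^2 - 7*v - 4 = (v + 1)*(v^2 - 3*v - 4) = (v - 4)*(v + 1)*(v + 1)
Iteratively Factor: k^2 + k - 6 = (k + 3)*(k - 2)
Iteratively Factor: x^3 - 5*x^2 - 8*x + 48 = (x + 3)*(x^2 - 8*x + 16) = (x - 4)*(x + 3)*(x - 4)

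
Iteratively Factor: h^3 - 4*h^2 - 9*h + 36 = (h - 3)*(h^2 - h - 12) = (h - 3)*(h + 3)*(h - 4)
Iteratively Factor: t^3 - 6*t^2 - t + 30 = (t - 5)*(t^2 - t - 6) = (t - 5)*(t - 3)*(t + 2)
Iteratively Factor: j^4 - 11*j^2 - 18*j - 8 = (j + 1)*(j^3 - j^2 - 10*j - 8) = (j + 1)^2*(j^2 - 2*j - 8) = (j + 1)^2*(j + 2)*(j - 4)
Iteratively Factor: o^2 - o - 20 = (o - 5)*(o + 4)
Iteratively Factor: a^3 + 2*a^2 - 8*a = (a + 4)*(a^2 - 2*a) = (a - 2)*(a + 4)*(a)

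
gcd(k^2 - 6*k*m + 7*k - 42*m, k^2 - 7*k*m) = 1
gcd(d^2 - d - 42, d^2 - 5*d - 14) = d - 7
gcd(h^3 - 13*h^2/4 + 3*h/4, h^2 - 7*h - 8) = 1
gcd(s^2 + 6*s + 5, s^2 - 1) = s + 1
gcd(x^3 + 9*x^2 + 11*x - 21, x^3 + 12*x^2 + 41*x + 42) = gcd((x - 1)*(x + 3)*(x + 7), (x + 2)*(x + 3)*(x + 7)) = x^2 + 10*x + 21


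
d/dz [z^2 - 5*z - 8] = 2*z - 5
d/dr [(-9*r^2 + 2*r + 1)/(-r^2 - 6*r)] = 2*(28*r^2 + r + 3)/(r^2*(r^2 + 12*r + 36))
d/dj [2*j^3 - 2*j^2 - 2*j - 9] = 6*j^2 - 4*j - 2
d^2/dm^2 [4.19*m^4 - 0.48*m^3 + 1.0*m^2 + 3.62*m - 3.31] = 50.28*m^2 - 2.88*m + 2.0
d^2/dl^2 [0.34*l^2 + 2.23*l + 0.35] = 0.680000000000000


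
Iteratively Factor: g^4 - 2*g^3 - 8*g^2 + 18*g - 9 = (g - 3)*(g^3 + g^2 - 5*g + 3) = (g - 3)*(g - 1)*(g^2 + 2*g - 3) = (g - 3)*(g - 1)^2*(g + 3)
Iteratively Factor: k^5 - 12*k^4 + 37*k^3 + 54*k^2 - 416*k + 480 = (k + 3)*(k^4 - 15*k^3 + 82*k^2 - 192*k + 160) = (k - 4)*(k + 3)*(k^3 - 11*k^2 + 38*k - 40) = (k - 5)*(k - 4)*(k + 3)*(k^2 - 6*k + 8) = (k - 5)*(k - 4)^2*(k + 3)*(k - 2)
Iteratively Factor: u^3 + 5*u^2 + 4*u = (u + 4)*(u^2 + u) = (u + 1)*(u + 4)*(u)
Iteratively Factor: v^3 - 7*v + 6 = (v - 1)*(v^2 + v - 6) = (v - 2)*(v - 1)*(v + 3)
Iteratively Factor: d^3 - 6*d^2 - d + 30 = (d - 3)*(d^2 - 3*d - 10) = (d - 5)*(d - 3)*(d + 2)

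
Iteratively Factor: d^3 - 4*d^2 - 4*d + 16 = (d - 2)*(d^2 - 2*d - 8) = (d - 2)*(d + 2)*(d - 4)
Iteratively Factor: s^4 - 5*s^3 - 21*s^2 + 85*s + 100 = (s + 4)*(s^3 - 9*s^2 + 15*s + 25) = (s - 5)*(s + 4)*(s^2 - 4*s - 5) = (s - 5)*(s + 1)*(s + 4)*(s - 5)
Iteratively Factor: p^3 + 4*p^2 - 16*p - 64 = (p + 4)*(p^2 - 16) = (p + 4)^2*(p - 4)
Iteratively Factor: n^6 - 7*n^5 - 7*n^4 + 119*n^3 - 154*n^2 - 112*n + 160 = (n - 4)*(n^5 - 3*n^4 - 19*n^3 + 43*n^2 + 18*n - 40) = (n - 4)*(n - 1)*(n^4 - 2*n^3 - 21*n^2 + 22*n + 40) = (n - 5)*(n - 4)*(n - 1)*(n^3 + 3*n^2 - 6*n - 8) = (n - 5)*(n - 4)*(n - 1)*(n + 1)*(n^2 + 2*n - 8) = (n - 5)*(n - 4)*(n - 1)*(n + 1)*(n + 4)*(n - 2)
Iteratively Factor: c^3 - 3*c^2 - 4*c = (c - 4)*(c^2 + c) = c*(c - 4)*(c + 1)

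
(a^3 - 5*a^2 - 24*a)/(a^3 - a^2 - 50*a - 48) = a*(a + 3)/(a^2 + 7*a + 6)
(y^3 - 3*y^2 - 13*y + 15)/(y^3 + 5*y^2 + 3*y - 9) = (y - 5)/(y + 3)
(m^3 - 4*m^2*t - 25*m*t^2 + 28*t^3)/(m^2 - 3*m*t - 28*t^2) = m - t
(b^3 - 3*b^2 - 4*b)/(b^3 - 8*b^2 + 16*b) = (b + 1)/(b - 4)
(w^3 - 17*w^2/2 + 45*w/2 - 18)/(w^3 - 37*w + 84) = (w - 3/2)/(w + 7)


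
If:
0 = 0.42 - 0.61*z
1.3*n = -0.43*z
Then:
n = -0.23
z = 0.69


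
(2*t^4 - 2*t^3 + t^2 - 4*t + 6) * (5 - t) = -2*t^5 + 12*t^4 - 11*t^3 + 9*t^2 - 26*t + 30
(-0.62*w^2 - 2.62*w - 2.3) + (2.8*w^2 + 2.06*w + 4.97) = 2.18*w^2 - 0.56*w + 2.67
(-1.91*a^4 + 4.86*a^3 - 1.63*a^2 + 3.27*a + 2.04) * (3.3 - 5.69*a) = 10.8679*a^5 - 33.9564*a^4 + 25.3127*a^3 - 23.9853*a^2 - 0.816600000000003*a + 6.732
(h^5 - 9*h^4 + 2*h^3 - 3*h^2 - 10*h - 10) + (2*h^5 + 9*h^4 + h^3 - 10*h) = 3*h^5 + 3*h^3 - 3*h^2 - 20*h - 10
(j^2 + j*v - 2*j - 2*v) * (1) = j^2 + j*v - 2*j - 2*v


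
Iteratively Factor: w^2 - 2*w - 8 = (w - 4)*(w + 2)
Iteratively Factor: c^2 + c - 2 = (c + 2)*(c - 1)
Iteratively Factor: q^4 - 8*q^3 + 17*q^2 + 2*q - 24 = (q - 3)*(q^3 - 5*q^2 + 2*q + 8) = (q - 3)*(q - 2)*(q^2 - 3*q - 4) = (q - 4)*(q - 3)*(q - 2)*(q + 1)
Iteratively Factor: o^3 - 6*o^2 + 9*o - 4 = (o - 1)*(o^2 - 5*o + 4) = (o - 1)^2*(o - 4)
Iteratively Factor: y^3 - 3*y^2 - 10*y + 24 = (y + 3)*(y^2 - 6*y + 8) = (y - 4)*(y + 3)*(y - 2)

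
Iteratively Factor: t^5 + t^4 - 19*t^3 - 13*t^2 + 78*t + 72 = (t - 3)*(t^4 + 4*t^3 - 7*t^2 - 34*t - 24) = (t - 3)*(t + 2)*(t^3 + 2*t^2 - 11*t - 12) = (t - 3)^2*(t + 2)*(t^2 + 5*t + 4) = (t - 3)^2*(t + 2)*(t + 4)*(t + 1)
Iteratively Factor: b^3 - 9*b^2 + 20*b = (b - 4)*(b^2 - 5*b) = b*(b - 4)*(b - 5)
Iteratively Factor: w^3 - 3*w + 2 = (w + 2)*(w^2 - 2*w + 1) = (w - 1)*(w + 2)*(w - 1)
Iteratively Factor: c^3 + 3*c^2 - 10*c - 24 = (c - 3)*(c^2 + 6*c + 8) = (c - 3)*(c + 4)*(c + 2)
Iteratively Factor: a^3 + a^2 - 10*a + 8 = (a - 1)*(a^2 + 2*a - 8) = (a - 2)*(a - 1)*(a + 4)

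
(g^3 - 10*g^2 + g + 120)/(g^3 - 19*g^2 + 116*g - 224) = (g^2 - 2*g - 15)/(g^2 - 11*g + 28)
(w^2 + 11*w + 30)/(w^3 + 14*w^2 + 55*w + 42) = (w + 5)/(w^2 + 8*w + 7)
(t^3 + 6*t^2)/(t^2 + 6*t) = t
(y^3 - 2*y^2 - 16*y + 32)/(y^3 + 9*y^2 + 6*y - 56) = (y - 4)/(y + 7)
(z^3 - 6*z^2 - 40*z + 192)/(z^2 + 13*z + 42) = (z^2 - 12*z + 32)/(z + 7)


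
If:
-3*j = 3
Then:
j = -1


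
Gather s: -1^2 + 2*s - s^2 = -s^2 + 2*s - 1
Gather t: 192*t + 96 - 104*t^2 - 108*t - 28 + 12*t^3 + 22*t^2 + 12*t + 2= 12*t^3 - 82*t^2 + 96*t + 70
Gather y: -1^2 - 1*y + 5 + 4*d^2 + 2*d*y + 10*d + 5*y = 4*d^2 + 10*d + y*(2*d + 4) + 4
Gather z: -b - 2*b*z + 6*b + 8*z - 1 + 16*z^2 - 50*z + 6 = 5*b + 16*z^2 + z*(-2*b - 42) + 5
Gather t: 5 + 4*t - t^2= -t^2 + 4*t + 5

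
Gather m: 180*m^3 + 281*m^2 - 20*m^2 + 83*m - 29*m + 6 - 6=180*m^3 + 261*m^2 + 54*m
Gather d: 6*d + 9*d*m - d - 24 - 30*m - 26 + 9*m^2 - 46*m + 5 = d*(9*m + 5) + 9*m^2 - 76*m - 45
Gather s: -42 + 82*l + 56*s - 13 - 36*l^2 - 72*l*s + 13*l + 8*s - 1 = -36*l^2 + 95*l + s*(64 - 72*l) - 56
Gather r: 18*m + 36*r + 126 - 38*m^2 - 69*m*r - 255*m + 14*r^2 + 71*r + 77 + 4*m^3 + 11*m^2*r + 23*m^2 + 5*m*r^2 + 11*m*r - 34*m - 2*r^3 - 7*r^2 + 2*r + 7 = 4*m^3 - 15*m^2 - 271*m - 2*r^3 + r^2*(5*m + 7) + r*(11*m^2 - 58*m + 109) + 210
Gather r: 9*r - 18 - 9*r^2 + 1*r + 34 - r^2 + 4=-10*r^2 + 10*r + 20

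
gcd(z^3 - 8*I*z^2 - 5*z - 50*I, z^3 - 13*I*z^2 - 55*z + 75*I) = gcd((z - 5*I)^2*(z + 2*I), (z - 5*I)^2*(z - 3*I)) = z^2 - 10*I*z - 25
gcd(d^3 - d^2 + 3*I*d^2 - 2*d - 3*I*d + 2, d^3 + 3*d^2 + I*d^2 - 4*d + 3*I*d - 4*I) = d^2 + d*(-1 + I) - I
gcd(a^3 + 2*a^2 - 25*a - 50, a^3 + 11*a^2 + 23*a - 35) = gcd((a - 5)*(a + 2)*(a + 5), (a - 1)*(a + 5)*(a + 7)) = a + 5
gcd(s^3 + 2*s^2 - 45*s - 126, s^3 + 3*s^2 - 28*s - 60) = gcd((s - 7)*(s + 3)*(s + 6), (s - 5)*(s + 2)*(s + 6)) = s + 6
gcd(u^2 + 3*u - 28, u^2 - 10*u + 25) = 1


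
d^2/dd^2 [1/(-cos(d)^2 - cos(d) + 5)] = (4*sin(d)^4 - 23*sin(d)^2 + 5*cos(d)/4 + 3*cos(3*d)/4 + 7)/(-sin(d)^2 + cos(d) - 4)^3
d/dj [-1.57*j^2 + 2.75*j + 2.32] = 2.75 - 3.14*j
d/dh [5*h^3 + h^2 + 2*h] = 15*h^2 + 2*h + 2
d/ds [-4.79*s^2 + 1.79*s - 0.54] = 1.79 - 9.58*s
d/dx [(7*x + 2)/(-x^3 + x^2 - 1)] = (-7*x^3 + 7*x^2 + x*(3*x - 2)*(7*x + 2) - 7)/(x^3 - x^2 + 1)^2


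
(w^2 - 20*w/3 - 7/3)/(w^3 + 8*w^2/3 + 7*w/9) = 3*(w - 7)/(w*(3*w + 7))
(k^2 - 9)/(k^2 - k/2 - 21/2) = 2*(k - 3)/(2*k - 7)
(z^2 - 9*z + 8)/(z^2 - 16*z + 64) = (z - 1)/(z - 8)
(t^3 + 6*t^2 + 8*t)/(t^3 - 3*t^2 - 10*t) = (t + 4)/(t - 5)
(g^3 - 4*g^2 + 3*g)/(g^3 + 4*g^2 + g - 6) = g*(g - 3)/(g^2 + 5*g + 6)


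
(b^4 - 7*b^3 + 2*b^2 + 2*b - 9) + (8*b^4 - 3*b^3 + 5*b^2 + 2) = 9*b^4 - 10*b^3 + 7*b^2 + 2*b - 7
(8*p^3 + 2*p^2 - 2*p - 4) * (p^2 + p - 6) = 8*p^5 + 10*p^4 - 48*p^3 - 18*p^2 + 8*p + 24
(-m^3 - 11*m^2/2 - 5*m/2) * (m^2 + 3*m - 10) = -m^5 - 17*m^4/2 - 9*m^3 + 95*m^2/2 + 25*m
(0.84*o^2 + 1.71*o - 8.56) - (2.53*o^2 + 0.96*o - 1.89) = -1.69*o^2 + 0.75*o - 6.67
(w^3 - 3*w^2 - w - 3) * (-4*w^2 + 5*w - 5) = -4*w^5 + 17*w^4 - 16*w^3 + 22*w^2 - 10*w + 15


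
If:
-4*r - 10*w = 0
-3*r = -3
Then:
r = 1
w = -2/5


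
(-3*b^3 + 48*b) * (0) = 0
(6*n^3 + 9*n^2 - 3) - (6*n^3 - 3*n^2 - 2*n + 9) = 12*n^2 + 2*n - 12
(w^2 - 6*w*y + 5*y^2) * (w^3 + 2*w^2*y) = w^5 - 4*w^4*y - 7*w^3*y^2 + 10*w^2*y^3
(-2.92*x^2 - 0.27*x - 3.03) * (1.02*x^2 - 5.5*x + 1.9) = -2.9784*x^4 + 15.7846*x^3 - 7.1536*x^2 + 16.152*x - 5.757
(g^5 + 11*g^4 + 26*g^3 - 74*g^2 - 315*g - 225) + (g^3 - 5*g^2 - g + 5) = g^5 + 11*g^4 + 27*g^3 - 79*g^2 - 316*g - 220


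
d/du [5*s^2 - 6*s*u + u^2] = -6*s + 2*u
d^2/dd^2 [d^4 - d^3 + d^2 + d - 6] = 12*d^2 - 6*d + 2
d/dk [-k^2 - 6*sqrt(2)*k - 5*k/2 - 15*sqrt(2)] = -2*k - 6*sqrt(2) - 5/2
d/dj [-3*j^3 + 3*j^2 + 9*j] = -9*j^2 + 6*j + 9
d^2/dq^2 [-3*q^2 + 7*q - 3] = -6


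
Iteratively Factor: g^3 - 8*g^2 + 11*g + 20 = (g - 5)*(g^2 - 3*g - 4) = (g - 5)*(g - 4)*(g + 1)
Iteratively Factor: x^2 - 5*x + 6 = (x - 2)*(x - 3)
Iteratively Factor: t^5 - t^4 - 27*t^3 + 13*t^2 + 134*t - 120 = (t - 1)*(t^4 - 27*t^2 - 14*t + 120) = (t - 2)*(t - 1)*(t^3 + 2*t^2 - 23*t - 60) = (t - 2)*(t - 1)*(t + 3)*(t^2 - t - 20) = (t - 2)*(t - 1)*(t + 3)*(t + 4)*(t - 5)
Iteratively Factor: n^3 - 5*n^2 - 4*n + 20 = (n - 5)*(n^2 - 4) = (n - 5)*(n + 2)*(n - 2)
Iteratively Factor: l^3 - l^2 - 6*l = (l)*(l^2 - l - 6) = l*(l - 3)*(l + 2)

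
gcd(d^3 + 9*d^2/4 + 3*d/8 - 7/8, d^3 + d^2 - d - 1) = d + 1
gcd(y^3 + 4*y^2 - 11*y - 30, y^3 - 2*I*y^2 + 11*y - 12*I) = 1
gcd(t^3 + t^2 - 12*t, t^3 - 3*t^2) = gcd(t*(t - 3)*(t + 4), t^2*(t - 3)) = t^2 - 3*t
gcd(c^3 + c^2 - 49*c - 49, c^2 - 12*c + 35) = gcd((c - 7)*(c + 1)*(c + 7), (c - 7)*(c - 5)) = c - 7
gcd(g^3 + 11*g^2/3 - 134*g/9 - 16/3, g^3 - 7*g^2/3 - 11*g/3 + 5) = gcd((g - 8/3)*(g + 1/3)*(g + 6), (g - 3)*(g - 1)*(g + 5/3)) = 1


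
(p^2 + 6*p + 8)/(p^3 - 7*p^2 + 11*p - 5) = (p^2 + 6*p + 8)/(p^3 - 7*p^2 + 11*p - 5)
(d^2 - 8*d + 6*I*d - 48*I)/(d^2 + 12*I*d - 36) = (d - 8)/(d + 6*I)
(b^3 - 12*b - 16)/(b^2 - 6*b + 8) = (b^2 + 4*b + 4)/(b - 2)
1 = 1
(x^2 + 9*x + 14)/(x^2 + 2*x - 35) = (x + 2)/(x - 5)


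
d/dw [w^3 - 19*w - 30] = 3*w^2 - 19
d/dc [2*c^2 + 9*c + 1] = 4*c + 9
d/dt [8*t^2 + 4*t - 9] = 16*t + 4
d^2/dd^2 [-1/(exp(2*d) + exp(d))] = ((exp(d) + 1)*(4*exp(d) + 1) - 2*(2*exp(d) + 1)^2)*exp(-d)/(exp(d) + 1)^3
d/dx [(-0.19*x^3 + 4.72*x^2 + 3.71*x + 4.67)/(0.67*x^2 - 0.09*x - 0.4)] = (-0.1273*x^4 + 0.0342000000000002*x^3 - 2.6825*x^2 - 10.0338*x - 1.0637)/(0.4489*x^4 - 0.1206*x^3 - 0.5279*x^2 + 0.072*x + 0.16)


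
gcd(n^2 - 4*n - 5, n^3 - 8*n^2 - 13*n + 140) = n - 5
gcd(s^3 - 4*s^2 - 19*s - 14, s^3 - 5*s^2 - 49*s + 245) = s - 7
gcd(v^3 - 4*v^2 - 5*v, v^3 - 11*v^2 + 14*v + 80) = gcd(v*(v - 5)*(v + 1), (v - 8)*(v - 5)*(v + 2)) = v - 5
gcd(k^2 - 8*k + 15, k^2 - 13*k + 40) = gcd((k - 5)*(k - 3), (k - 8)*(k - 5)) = k - 5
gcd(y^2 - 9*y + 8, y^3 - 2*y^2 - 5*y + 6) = y - 1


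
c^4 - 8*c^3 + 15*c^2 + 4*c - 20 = (c - 5)*(c - 2)^2*(c + 1)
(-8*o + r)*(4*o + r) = -32*o^2 - 4*o*r + r^2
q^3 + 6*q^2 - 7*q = q*(q - 1)*(q + 7)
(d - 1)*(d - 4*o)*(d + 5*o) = d^3 + d^2*o - d^2 - 20*d*o^2 - d*o + 20*o^2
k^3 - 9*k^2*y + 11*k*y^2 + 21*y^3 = (k - 7*y)*(k - 3*y)*(k + y)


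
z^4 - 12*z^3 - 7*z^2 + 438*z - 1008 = (z - 8)*(z - 7)*(z - 3)*(z + 6)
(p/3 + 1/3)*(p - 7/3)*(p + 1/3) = p^3/3 - p^2/3 - 25*p/27 - 7/27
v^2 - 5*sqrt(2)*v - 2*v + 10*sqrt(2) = (v - 2)*(v - 5*sqrt(2))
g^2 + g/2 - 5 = (g - 2)*(g + 5/2)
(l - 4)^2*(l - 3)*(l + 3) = l^4 - 8*l^3 + 7*l^2 + 72*l - 144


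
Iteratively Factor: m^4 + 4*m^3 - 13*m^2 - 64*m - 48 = (m + 3)*(m^3 + m^2 - 16*m - 16) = (m + 1)*(m + 3)*(m^2 - 16) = (m - 4)*(m + 1)*(m + 3)*(m + 4)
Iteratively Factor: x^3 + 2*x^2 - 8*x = (x - 2)*(x^2 + 4*x) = (x - 2)*(x + 4)*(x)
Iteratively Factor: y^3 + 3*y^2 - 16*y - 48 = (y - 4)*(y^2 + 7*y + 12) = (y - 4)*(y + 3)*(y + 4)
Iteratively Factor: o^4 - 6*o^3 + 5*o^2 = (o - 5)*(o^3 - o^2) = o*(o - 5)*(o^2 - o) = o^2*(o - 5)*(o - 1)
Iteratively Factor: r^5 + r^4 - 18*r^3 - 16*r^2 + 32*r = (r + 2)*(r^4 - r^3 - 16*r^2 + 16*r) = (r - 4)*(r + 2)*(r^3 + 3*r^2 - 4*r) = (r - 4)*(r - 1)*(r + 2)*(r^2 + 4*r) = r*(r - 4)*(r - 1)*(r + 2)*(r + 4)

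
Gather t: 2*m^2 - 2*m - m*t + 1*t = 2*m^2 - 2*m + t*(1 - m)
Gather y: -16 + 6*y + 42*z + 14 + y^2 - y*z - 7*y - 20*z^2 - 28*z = y^2 + y*(-z - 1) - 20*z^2 + 14*z - 2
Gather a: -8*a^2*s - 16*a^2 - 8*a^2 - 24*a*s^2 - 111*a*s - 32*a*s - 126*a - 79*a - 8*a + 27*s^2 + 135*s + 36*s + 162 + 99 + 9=a^2*(-8*s - 24) + a*(-24*s^2 - 143*s - 213) + 27*s^2 + 171*s + 270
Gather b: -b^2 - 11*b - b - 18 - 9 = -b^2 - 12*b - 27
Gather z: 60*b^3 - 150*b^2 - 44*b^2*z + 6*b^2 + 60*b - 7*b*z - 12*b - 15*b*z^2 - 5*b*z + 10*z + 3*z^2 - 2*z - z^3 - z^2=60*b^3 - 144*b^2 + 48*b - z^3 + z^2*(2 - 15*b) + z*(-44*b^2 - 12*b + 8)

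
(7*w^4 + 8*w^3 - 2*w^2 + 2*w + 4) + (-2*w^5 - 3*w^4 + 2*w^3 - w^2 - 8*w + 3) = -2*w^5 + 4*w^4 + 10*w^3 - 3*w^2 - 6*w + 7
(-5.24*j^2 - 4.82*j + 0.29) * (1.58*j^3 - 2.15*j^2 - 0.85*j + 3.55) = -8.2792*j^5 + 3.6504*j^4 + 15.2752*j^3 - 15.1285*j^2 - 17.3575*j + 1.0295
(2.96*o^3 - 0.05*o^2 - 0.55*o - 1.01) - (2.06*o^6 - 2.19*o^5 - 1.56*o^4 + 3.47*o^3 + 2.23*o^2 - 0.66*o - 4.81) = -2.06*o^6 + 2.19*o^5 + 1.56*o^4 - 0.51*o^3 - 2.28*o^2 + 0.11*o + 3.8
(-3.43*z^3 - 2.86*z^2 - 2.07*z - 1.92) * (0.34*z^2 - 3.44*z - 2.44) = -1.1662*z^5 + 10.8268*z^4 + 17.5038*z^3 + 13.4464*z^2 + 11.6556*z + 4.6848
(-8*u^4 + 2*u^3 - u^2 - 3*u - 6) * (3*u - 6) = -24*u^5 + 54*u^4 - 15*u^3 - 3*u^2 + 36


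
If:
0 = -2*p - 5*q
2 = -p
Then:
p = -2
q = 4/5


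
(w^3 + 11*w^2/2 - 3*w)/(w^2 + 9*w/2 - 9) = w*(2*w - 1)/(2*w - 3)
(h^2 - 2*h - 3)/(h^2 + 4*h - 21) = (h + 1)/(h + 7)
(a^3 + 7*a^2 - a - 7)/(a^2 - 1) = a + 7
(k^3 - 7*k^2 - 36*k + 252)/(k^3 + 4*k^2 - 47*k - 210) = (k - 6)/(k + 5)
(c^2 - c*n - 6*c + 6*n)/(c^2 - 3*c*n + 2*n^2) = (c - 6)/(c - 2*n)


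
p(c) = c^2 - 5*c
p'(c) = 2*c - 5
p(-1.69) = 11.31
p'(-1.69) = -8.38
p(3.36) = -5.51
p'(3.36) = 1.72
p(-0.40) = 2.16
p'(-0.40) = -5.80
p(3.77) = -4.64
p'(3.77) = 2.54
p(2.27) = -6.20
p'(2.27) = -0.46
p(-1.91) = 13.20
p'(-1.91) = -8.82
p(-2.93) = 23.23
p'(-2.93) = -10.86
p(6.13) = 6.93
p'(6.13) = 7.26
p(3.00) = -6.00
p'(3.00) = 1.00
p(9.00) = 36.00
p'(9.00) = 13.00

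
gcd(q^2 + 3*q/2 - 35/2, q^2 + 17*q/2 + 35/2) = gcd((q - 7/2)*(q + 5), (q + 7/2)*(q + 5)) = q + 5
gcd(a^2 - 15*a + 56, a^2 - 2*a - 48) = a - 8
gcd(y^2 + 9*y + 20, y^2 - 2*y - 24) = y + 4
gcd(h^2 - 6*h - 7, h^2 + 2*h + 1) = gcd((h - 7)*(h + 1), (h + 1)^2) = h + 1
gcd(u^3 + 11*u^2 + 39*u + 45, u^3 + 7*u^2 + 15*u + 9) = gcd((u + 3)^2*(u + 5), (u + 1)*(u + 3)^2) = u^2 + 6*u + 9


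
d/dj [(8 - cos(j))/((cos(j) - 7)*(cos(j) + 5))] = (sin(j)^2 + 16*cos(j) - 52)*sin(j)/((cos(j) - 7)^2*(cos(j) + 5)^2)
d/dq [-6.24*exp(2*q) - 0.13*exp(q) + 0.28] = (-12.48*exp(q) - 0.13)*exp(q)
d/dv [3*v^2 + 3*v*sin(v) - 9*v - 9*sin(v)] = 3*v*cos(v) + 6*v + 3*sin(v) - 9*cos(v) - 9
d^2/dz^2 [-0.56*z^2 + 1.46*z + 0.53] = -1.12000000000000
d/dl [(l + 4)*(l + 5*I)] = 2*l + 4 + 5*I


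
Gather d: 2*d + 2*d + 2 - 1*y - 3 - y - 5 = 4*d - 2*y - 6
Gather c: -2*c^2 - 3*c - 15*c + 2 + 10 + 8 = -2*c^2 - 18*c + 20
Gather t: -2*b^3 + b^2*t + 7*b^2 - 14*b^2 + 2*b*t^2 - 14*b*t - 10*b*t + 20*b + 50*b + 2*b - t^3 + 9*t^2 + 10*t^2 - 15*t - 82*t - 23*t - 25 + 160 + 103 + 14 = -2*b^3 - 7*b^2 + 72*b - t^3 + t^2*(2*b + 19) + t*(b^2 - 24*b - 120) + 252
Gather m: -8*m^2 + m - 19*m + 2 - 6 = -8*m^2 - 18*m - 4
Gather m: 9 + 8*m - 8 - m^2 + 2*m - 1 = -m^2 + 10*m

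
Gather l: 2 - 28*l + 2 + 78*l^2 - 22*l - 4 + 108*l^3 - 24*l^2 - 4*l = 108*l^3 + 54*l^2 - 54*l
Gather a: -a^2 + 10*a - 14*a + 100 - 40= -a^2 - 4*a + 60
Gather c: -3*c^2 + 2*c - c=-3*c^2 + c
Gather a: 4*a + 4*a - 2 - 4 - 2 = 8*a - 8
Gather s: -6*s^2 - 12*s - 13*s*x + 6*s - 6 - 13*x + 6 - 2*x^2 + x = -6*s^2 + s*(-13*x - 6) - 2*x^2 - 12*x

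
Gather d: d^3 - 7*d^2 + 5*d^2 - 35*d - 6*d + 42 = d^3 - 2*d^2 - 41*d + 42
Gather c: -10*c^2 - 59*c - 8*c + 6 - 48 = -10*c^2 - 67*c - 42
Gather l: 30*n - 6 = 30*n - 6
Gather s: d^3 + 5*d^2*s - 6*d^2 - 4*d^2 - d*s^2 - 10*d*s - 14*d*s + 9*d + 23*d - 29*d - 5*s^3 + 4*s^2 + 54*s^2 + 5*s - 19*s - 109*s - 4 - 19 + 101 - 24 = d^3 - 10*d^2 + 3*d - 5*s^3 + s^2*(58 - d) + s*(5*d^2 - 24*d - 123) + 54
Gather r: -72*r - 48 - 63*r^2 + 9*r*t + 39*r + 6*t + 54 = -63*r^2 + r*(9*t - 33) + 6*t + 6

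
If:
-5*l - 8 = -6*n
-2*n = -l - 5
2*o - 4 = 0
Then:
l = 7/2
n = 17/4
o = 2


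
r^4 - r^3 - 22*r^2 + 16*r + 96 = (r - 4)*(r - 3)*(r + 2)*(r + 4)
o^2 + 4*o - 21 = (o - 3)*(o + 7)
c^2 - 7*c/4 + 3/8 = (c - 3/2)*(c - 1/4)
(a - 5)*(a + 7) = a^2 + 2*a - 35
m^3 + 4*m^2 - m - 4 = (m - 1)*(m + 1)*(m + 4)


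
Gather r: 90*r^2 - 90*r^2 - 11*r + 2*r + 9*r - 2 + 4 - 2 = 0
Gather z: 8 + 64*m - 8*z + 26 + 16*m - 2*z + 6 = 80*m - 10*z + 40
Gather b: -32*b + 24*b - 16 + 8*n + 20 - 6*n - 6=-8*b + 2*n - 2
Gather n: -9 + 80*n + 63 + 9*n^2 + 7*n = 9*n^2 + 87*n + 54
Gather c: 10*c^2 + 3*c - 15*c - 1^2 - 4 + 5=10*c^2 - 12*c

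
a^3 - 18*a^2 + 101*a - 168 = (a - 8)*(a - 7)*(a - 3)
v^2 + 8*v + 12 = (v + 2)*(v + 6)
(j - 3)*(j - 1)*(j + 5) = j^3 + j^2 - 17*j + 15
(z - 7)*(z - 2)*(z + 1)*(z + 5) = z^4 - 3*z^3 - 35*z^2 + 39*z + 70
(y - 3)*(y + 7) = y^2 + 4*y - 21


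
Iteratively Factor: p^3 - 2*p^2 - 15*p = (p)*(p^2 - 2*p - 15) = p*(p + 3)*(p - 5)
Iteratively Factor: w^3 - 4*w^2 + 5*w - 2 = (w - 2)*(w^2 - 2*w + 1) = (w - 2)*(w - 1)*(w - 1)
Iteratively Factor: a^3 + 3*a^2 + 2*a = (a + 1)*(a^2 + 2*a) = a*(a + 1)*(a + 2)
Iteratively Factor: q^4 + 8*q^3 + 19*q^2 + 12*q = (q + 3)*(q^3 + 5*q^2 + 4*q) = q*(q + 3)*(q^2 + 5*q + 4) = q*(q + 1)*(q + 3)*(q + 4)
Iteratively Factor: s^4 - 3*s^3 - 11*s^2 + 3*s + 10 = (s - 5)*(s^3 + 2*s^2 - s - 2) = (s - 5)*(s + 1)*(s^2 + s - 2) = (s - 5)*(s - 1)*(s + 1)*(s + 2)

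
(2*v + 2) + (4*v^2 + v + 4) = 4*v^2 + 3*v + 6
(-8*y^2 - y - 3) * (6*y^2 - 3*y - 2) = -48*y^4 + 18*y^3 + y^2 + 11*y + 6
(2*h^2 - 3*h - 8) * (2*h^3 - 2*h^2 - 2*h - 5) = 4*h^5 - 10*h^4 - 14*h^3 + 12*h^2 + 31*h + 40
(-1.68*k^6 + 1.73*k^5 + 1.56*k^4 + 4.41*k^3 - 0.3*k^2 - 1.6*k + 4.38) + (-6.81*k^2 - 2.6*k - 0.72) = -1.68*k^6 + 1.73*k^5 + 1.56*k^4 + 4.41*k^3 - 7.11*k^2 - 4.2*k + 3.66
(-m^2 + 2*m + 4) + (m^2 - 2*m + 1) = 5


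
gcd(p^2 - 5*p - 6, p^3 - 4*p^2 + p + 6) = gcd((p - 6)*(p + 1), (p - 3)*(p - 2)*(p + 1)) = p + 1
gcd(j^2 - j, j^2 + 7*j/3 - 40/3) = 1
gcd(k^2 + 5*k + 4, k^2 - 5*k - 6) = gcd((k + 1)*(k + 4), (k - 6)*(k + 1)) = k + 1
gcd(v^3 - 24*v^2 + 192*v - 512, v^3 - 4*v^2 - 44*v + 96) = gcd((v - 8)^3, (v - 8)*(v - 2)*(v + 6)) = v - 8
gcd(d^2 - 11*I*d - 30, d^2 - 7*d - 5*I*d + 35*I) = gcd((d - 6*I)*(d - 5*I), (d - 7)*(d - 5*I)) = d - 5*I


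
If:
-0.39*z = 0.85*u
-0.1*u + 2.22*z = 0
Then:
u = 0.00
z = 0.00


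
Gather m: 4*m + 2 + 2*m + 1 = 6*m + 3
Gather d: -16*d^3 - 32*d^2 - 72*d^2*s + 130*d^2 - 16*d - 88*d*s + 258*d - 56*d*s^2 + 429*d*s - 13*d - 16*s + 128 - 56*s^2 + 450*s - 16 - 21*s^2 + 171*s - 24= -16*d^3 + d^2*(98 - 72*s) + d*(-56*s^2 + 341*s + 229) - 77*s^2 + 605*s + 88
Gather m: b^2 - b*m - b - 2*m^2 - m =b^2 - b - 2*m^2 + m*(-b - 1)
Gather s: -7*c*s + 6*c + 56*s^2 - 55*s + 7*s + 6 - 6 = 6*c + 56*s^2 + s*(-7*c - 48)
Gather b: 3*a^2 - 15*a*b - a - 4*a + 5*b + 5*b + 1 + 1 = 3*a^2 - 5*a + b*(10 - 15*a) + 2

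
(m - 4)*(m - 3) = m^2 - 7*m + 12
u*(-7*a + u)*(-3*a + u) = 21*a^2*u - 10*a*u^2 + u^3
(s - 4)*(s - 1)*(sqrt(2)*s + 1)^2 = 2*s^4 - 10*s^3 + 2*sqrt(2)*s^3 - 10*sqrt(2)*s^2 + 9*s^2 - 5*s + 8*sqrt(2)*s + 4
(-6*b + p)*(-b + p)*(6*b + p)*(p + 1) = 36*b^3*p + 36*b^3 - 36*b^2*p^2 - 36*b^2*p - b*p^3 - b*p^2 + p^4 + p^3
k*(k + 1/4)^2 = k^3 + k^2/2 + k/16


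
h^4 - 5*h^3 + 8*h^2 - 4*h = h*(h - 2)^2*(h - 1)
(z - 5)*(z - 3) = z^2 - 8*z + 15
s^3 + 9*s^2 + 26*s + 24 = (s + 2)*(s + 3)*(s + 4)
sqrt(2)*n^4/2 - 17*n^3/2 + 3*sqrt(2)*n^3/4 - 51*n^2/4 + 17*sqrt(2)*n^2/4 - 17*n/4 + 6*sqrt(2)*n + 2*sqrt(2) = (n + 1/2)*(n - 8*sqrt(2))*(n - sqrt(2)/2)*(sqrt(2)*n/2 + sqrt(2)/2)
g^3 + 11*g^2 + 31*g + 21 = (g + 1)*(g + 3)*(g + 7)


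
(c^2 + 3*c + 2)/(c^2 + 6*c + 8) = (c + 1)/(c + 4)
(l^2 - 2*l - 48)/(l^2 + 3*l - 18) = (l - 8)/(l - 3)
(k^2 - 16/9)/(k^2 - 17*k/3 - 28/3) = (k - 4/3)/(k - 7)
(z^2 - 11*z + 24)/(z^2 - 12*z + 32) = (z - 3)/(z - 4)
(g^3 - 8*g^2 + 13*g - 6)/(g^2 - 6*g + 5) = (g^2 - 7*g + 6)/(g - 5)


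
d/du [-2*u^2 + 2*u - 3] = 2 - 4*u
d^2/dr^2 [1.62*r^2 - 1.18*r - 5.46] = 3.24000000000000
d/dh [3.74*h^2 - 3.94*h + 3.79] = 7.48*h - 3.94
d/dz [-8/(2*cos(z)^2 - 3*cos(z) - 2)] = 8*(3 - 4*cos(z))*sin(z)/(2*sin(z)^2 + 3*cos(z))^2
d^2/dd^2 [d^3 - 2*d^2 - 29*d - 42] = 6*d - 4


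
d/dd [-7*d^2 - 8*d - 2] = -14*d - 8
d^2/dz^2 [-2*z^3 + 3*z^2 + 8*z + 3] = 6 - 12*z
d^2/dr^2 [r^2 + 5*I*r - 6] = 2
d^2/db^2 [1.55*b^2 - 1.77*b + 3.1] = 3.10000000000000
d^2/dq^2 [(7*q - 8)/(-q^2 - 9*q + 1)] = 2*(-(2*q + 9)^2*(7*q - 8) + (21*q + 55)*(q^2 + 9*q - 1))/(q^2 + 9*q - 1)^3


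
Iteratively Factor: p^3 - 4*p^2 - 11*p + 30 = (p - 5)*(p^2 + p - 6) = (p - 5)*(p + 3)*(p - 2)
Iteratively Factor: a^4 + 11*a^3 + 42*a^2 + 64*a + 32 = (a + 4)*(a^3 + 7*a^2 + 14*a + 8) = (a + 1)*(a + 4)*(a^2 + 6*a + 8) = (a + 1)*(a + 2)*(a + 4)*(a + 4)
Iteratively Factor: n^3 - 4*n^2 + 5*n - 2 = (n - 1)*(n^2 - 3*n + 2) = (n - 1)^2*(n - 2)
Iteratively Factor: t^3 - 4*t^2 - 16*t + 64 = (t - 4)*(t^2 - 16) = (t - 4)^2*(t + 4)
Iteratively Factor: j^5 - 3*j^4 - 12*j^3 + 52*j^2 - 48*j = (j - 2)*(j^4 - j^3 - 14*j^2 + 24*j) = j*(j - 2)*(j^3 - j^2 - 14*j + 24) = j*(j - 3)*(j - 2)*(j^2 + 2*j - 8) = j*(j - 3)*(j - 2)^2*(j + 4)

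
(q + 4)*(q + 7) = q^2 + 11*q + 28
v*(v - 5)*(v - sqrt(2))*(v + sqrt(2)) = v^4 - 5*v^3 - 2*v^2 + 10*v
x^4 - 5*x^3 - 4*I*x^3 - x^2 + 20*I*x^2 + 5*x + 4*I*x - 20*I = (x - 5)*(x - 4*I)*(-I*x + I)*(I*x + I)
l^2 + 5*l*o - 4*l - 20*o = (l - 4)*(l + 5*o)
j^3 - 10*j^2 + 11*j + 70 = (j - 7)*(j - 5)*(j + 2)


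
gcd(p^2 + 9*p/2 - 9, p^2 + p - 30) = p + 6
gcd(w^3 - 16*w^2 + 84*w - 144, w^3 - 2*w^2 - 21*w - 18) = w - 6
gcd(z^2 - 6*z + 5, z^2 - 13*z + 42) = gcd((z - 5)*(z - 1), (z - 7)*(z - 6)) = 1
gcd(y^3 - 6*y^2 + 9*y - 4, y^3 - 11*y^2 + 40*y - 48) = y - 4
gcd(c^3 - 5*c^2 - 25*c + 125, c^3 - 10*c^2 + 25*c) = c^2 - 10*c + 25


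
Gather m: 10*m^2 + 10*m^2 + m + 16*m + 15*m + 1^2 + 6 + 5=20*m^2 + 32*m + 12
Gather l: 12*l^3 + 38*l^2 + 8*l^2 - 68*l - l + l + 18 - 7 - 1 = 12*l^3 + 46*l^2 - 68*l + 10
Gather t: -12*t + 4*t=-8*t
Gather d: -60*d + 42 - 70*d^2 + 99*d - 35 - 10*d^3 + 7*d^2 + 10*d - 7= -10*d^3 - 63*d^2 + 49*d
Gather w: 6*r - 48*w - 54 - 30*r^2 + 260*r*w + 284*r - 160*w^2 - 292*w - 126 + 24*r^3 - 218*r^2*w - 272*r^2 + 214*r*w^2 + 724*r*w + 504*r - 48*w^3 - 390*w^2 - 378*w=24*r^3 - 302*r^2 + 794*r - 48*w^3 + w^2*(214*r - 550) + w*(-218*r^2 + 984*r - 718) - 180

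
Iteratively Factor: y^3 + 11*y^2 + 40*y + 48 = (y + 4)*(y^2 + 7*y + 12) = (y + 4)^2*(y + 3)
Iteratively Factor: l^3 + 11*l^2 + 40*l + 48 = (l + 4)*(l^2 + 7*l + 12) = (l + 3)*(l + 4)*(l + 4)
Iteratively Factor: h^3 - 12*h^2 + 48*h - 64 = (h - 4)*(h^2 - 8*h + 16) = (h - 4)^2*(h - 4)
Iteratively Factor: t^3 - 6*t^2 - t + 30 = (t + 2)*(t^2 - 8*t + 15) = (t - 5)*(t + 2)*(t - 3)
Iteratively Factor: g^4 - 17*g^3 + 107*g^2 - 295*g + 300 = (g - 4)*(g^3 - 13*g^2 + 55*g - 75) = (g - 4)*(g - 3)*(g^2 - 10*g + 25) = (g - 5)*(g - 4)*(g - 3)*(g - 5)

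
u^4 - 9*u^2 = u^2*(u - 3)*(u + 3)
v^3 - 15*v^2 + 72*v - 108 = (v - 6)^2*(v - 3)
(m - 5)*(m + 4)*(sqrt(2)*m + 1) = sqrt(2)*m^3 - sqrt(2)*m^2 + m^2 - 20*sqrt(2)*m - m - 20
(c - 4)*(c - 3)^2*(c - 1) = c^4 - 11*c^3 + 43*c^2 - 69*c + 36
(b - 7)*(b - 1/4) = b^2 - 29*b/4 + 7/4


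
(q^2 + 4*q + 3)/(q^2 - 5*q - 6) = (q + 3)/(q - 6)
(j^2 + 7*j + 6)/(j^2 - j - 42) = (j + 1)/(j - 7)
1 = 1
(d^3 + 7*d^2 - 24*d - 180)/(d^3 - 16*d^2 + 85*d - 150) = (d^2 + 12*d + 36)/(d^2 - 11*d + 30)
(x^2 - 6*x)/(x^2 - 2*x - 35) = x*(6 - x)/(-x^2 + 2*x + 35)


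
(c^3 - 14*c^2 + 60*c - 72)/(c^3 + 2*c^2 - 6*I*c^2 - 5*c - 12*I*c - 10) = (c^3 - 14*c^2 + 60*c - 72)/(c^3 + c^2*(2 - 6*I) + c*(-5 - 12*I) - 10)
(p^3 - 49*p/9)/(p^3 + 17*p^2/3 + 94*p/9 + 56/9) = p*(3*p - 7)/(3*p^2 + 10*p + 8)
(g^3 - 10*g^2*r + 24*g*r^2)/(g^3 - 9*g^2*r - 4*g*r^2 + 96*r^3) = g*(-g + 6*r)/(-g^2 + 5*g*r + 24*r^2)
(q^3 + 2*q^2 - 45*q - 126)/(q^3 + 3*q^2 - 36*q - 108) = (q - 7)/(q - 6)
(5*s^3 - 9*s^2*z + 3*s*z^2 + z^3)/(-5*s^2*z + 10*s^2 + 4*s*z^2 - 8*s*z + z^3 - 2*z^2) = (-s + z)/(z - 2)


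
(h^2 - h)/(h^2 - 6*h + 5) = h/(h - 5)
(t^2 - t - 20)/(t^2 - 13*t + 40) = (t + 4)/(t - 8)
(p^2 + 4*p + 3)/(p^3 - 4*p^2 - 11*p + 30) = (p + 1)/(p^2 - 7*p + 10)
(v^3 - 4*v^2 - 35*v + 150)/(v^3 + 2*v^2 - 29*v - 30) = (v - 5)/(v + 1)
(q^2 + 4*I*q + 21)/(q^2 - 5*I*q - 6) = (q + 7*I)/(q - 2*I)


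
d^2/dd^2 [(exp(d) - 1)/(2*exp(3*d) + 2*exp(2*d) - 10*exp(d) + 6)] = (2*exp(3*d) + 3*exp(2*d) + 8*exp(d) + 3)*exp(d)/(exp(6*d) + 6*exp(5*d) + 3*exp(4*d) - 28*exp(3*d) - 9*exp(2*d) + 54*exp(d) - 27)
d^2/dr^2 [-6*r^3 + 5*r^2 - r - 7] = 10 - 36*r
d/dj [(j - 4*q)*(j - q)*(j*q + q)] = q*(3*j^2 - 10*j*q + 2*j + 4*q^2 - 5*q)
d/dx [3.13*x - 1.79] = 3.13000000000000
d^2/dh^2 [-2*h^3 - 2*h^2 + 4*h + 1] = -12*h - 4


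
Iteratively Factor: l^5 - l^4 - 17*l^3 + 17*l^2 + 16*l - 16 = (l - 1)*(l^4 - 17*l^2 + 16) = (l - 1)*(l + 1)*(l^3 - l^2 - 16*l + 16) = (l - 1)*(l + 1)*(l + 4)*(l^2 - 5*l + 4) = (l - 1)^2*(l + 1)*(l + 4)*(l - 4)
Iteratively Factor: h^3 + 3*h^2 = (h)*(h^2 + 3*h) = h^2*(h + 3)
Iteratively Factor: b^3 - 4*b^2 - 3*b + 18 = (b - 3)*(b^2 - b - 6) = (b - 3)^2*(b + 2)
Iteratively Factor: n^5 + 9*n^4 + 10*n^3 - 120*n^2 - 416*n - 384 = (n - 4)*(n^4 + 13*n^3 + 62*n^2 + 128*n + 96) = (n - 4)*(n + 4)*(n^3 + 9*n^2 + 26*n + 24) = (n - 4)*(n + 2)*(n + 4)*(n^2 + 7*n + 12) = (n - 4)*(n + 2)*(n + 3)*(n + 4)*(n + 4)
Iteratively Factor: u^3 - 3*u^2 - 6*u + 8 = (u + 2)*(u^2 - 5*u + 4) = (u - 4)*(u + 2)*(u - 1)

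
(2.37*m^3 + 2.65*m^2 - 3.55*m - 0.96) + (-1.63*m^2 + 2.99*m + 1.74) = 2.37*m^3 + 1.02*m^2 - 0.56*m + 0.78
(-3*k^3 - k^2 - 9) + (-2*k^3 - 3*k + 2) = -5*k^3 - k^2 - 3*k - 7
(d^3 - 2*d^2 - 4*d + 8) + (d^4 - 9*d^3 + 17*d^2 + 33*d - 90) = d^4 - 8*d^3 + 15*d^2 + 29*d - 82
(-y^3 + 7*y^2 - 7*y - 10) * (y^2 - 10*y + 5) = -y^5 + 17*y^4 - 82*y^3 + 95*y^2 + 65*y - 50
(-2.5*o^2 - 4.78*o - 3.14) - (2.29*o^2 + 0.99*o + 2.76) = -4.79*o^2 - 5.77*o - 5.9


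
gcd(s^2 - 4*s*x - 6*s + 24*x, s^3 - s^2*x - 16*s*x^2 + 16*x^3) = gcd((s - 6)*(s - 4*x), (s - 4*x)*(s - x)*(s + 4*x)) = -s + 4*x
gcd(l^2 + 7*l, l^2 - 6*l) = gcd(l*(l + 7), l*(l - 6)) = l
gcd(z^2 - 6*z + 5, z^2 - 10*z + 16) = 1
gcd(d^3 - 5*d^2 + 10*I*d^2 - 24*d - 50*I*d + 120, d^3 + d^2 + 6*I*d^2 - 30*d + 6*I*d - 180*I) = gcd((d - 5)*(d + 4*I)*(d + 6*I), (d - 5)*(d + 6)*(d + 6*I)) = d^2 + d*(-5 + 6*I) - 30*I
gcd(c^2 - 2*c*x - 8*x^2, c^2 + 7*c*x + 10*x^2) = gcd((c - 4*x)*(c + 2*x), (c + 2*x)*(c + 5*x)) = c + 2*x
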